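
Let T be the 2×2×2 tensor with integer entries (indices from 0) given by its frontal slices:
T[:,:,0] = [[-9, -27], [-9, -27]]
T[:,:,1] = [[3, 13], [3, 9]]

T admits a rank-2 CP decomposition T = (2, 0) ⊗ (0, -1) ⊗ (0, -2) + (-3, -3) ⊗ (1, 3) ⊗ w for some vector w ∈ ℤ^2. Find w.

w = (3, -1)

Subtract the known terms from T to get the rank-1 residual R = (-3, -3) ⊗ (1, 3) ⊗ w, so R[i,j,k] = a[i]·b[j]·w[k]. Pick indices with nonzero a[0]·b[0] = (-3)·(1) = -3. Only the fibre through (0,0,·) is needed: R[0,0,:] = T[0,0,:] − Σₗ aₗ[0]bₗ[0]cₗ = [-9, 3] − (2)·(0)·(0, -2) = [-9, 3]. Then w[k] = R[0,0,k] / -3 for each k, giving w = [-9, 3] / -3 = (3, -1).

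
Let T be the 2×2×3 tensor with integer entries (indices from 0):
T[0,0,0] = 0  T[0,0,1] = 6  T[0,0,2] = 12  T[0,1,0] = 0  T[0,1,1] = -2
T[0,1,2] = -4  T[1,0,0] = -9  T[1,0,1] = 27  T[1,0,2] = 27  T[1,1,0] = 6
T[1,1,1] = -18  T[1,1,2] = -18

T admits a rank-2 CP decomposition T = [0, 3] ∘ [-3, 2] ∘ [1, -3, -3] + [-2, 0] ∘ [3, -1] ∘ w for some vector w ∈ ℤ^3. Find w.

w = [0, -1, -2]

Subtract the known terms from T to get the rank-1 residual R = [-2, 0] ∘ [3, -1] ∘ w, so R[i,j,k] = a[i]·b[j]·w[k]. Pick indices with nonzero a[0]·b[0] = (-2)·(3) = -6. Only the fibre through (0,0,·) is needed: R[0,0,:] = T[0,0,:] − Σₗ aₗ[0]bₗ[0]cₗ = [0, 6, 12] − (0)·(-3)·[1, -3, -3] = [0, 6, 12]. Then w[k] = R[0,0,k] / -6 for each k, giving w = [0, 6, 12] / -6 = [0, -1, -2].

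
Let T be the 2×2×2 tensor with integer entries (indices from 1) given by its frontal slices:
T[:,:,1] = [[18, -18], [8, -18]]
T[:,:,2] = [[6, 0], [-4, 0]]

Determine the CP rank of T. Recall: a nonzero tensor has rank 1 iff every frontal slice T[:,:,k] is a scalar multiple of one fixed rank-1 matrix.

Lower bound: the mode-3 unfolding of T (rows indexed by k, columns by (i,j) = (1,1), (1,2), (2,1), (2,2)) is [[18, -18, 8, -18], [6, 0, -4, 0]].
There the 2×2 minor on rows k ∈ {1, 2}, columns (i,j) ∈ {(1,1), (1,2)} is det [[18, -18], [6, 0]] = 108 ≠ 0, so this unfolding has rank ≥ 2; CP rank is at least every unfolding rank, so rank(T) ≥ 2. (This is only a lower bound: in general the CP rank may exceed every unfolding rank, so we still need to exhibit 2 rank-1 terms summing to T.)
Upper bound — finding two terms. Write S_k = T[:,:,k] for the frontal slices: S₁ = [[18, -18], [8, -18]], S₂ = [[6, 0], [-4, 0]].
If T = a₁ ⊗ b₁ ⊗ c₁ + a₂ ⊗ b₂ ⊗ c₂ then each S_k = c₁[k]·a₁b₁ᵀ + c₂[k]·a₂b₂ᵀ. S₁ and S₂ are linearly independent, so a₁b₁ᵀ and a₂b₂ᵀ must span the same plane of matrices: they are the rank-1 matrices of the form x·S₁ + y·S₂.
det(x·S₁ + y·S₂) is −180·x² − 180·xy = (-180)·(x + y)(x), vanishing at (x:y) = (1:-1) and (0:1).
M₁ = S₁ − S₂ = [[12, -18], [12, -18]] = 6·[1, 1][2, -3]ᵀ and M₂ = S₂ = [[6, 0], [-4, 0]] = 2·[3, -2][1, 0]ᵀ, so take a₁ = [1, 1], b₁ = [2, -3], a₂ = [3, -2], b₂ = [1, 0].
Each slice is an integer combination of E₁ = a₁b₁ᵀ and E₂ = a₂b₂ᵀ: S₁ = 6·E₁ + 2·E₂, S₂ = 2·E₂; reading off coefficients, c₁ = [6, 0] and c₂ = [2, 2].
Hence T = [1, 1] ⊗ [2, -3] ⊗ [6, 0] + [3, -2] ⊗ [1, 0] ⊗ [2, 2], so rank(T) ≤ 2.
These bounds meet, so rank(T) = 2.

2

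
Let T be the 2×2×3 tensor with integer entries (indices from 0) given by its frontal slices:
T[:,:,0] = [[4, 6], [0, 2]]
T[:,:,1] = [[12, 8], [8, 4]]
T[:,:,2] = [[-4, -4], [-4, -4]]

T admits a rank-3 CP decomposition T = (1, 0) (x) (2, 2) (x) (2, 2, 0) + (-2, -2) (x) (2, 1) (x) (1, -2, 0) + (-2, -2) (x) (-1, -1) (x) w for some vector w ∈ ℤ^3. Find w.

w = (2, 0, -2)

Subtract the known terms from T to get the rank-1 residual R = (-2, -2) (x) (-1, -1) (x) w, so R[i,j,k] = a[i]·b[j]·w[k]. Pick indices with nonzero a[0]·b[0] = (-2)·(-1) = 2. Only the fibre through (0,0,·) is needed: R[0,0,:] = T[0,0,:] − Σₗ aₗ[0]bₗ[0]cₗ = [4, 12, -4] − (1)·(2)·(2, 2, 0) − (-2)·(2)·(1, -2, 0) = [4, 0, -4]. Then w[k] = R[0,0,k] / 2 for each k, giving w = [4, 0, -4] / 2 = (2, 0, -2).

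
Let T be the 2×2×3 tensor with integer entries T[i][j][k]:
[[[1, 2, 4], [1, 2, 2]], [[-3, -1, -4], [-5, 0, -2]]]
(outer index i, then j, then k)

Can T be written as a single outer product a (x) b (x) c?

No

The mode-3 unfolding of T (rows indexed by k, columns by (i,j) = (0,0), (0,1), (1,0), (1,1)) is [[1, 1, -3, -5], [2, 2, -1, 0], [4, 2, -4, -2]].
There the 3×3 minor on rows k ∈ {0, 1, 2}, columns (i,j) ∈ {(0,0), (0,1), (1,0)} is det [[1, 1, -3], [2, 2, -1], [4, 2, -4]] = 10 ≠ 0, so this unfolding has rank ≥ 3; CP rank is at least every unfolding rank, so rank(T) ≥ 3.
In particular rank(T) ≥ 3 > 1, so T is not rank-1.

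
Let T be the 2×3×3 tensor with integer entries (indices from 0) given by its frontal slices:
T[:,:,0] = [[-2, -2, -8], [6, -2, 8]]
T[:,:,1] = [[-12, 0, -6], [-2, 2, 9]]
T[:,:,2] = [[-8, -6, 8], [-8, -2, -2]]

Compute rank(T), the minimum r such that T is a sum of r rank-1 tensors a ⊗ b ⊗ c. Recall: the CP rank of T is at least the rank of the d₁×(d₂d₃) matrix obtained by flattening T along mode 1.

Lower bound: the mode-2 unfolding of T (rows indexed by j, columns by (i,k) = (0,0), (0,1), (0,2), (1,0), (1,1), (1,2)) is [[-2, -12, -8, 6, -2, -8], [-2, 0, -6, -2, 2, -2], [-8, -6, 8, 8, 9, -2]].
There the 3×3 minor on rows j ∈ {0, 1, 2}, columns (i,k) ∈ {(0,0), (0,1), (0,2)} is det [[-2, -12, -8], [-2, 0, -6], [-8, -6, 8]] = -792 ≠ 0, so this unfolding has rank ≥ 3; CP rank is at least every unfolding rank, so rank(T) ≥ 3. (Unfolding ranks only ever bound the CP rank from below — rank(T) can be strictly larger than all of them — so the matching upper bound has to come from an explicit 3-term decomposition.)
Upper bound: T is a sum of 3 rank-1 terms, T = [1, -1] ⊗ [1, 0, 2] ⊗ [-4, -4, 2] + [1, 1] ⊗ [1, -1, 0] ⊗ [2, -4, -2] + [2, 1] ⊗ [2, 2, -1] ⊗ [0, -1, -2] (one valid choice — decompositions are not unique — normalised so each a, b is primitive with positive first nonzero entry; check it by expanding all entries), so rank(T) ≤ 3.
These bounds meet, so rank(T) = 3.

3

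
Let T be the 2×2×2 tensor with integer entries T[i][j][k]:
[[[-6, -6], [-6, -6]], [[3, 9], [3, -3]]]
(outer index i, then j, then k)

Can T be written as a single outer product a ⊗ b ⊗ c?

No

The mode-3 unfolding of T (rows indexed by k, columns by (i,j) = (0,0), (0,1), (1,0), (1,1)) is [[-6, -6, 3, 3], [-6, -6, 9, -3]].
There the 2×2 minor on rows k ∈ {0, 1}, columns (i,j) ∈ {(0,0), (1,0)} is det [[-6, 3], [-6, 9]] = -36 ≠ 0, so this unfolding has rank ≥ 2; CP rank is at least every unfolding rank, so rank(T) ≥ 2.
In particular rank(T) ≥ 2 > 1, so T is not rank-1.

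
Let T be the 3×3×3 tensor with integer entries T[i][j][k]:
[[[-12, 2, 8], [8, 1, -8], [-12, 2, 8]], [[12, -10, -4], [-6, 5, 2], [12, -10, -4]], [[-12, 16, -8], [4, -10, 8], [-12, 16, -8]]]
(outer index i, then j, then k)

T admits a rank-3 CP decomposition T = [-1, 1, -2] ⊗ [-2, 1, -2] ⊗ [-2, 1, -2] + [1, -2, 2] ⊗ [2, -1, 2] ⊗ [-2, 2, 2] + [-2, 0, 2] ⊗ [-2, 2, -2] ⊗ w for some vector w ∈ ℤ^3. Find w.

Subtract the known terms from T to get the rank-1 residual R = [-2, 0, 2] ⊗ [-2, 2, -2] ⊗ w, so R[i,j,k] = a[i]·b[j]·w[k]. Pick indices with nonzero a[0]·b[0] = (-2)·(-2) = 4. Only the fibre through (0,0,·) is needed: R[0,0,:] = T[0,0,:] − Σₗ aₗ[0]bₗ[0]cₗ = [-12, 2, 8] − (-1)·(-2)·[-2, 1, -2] − (1)·(2)·[-2, 2, 2] = [-4, -4, 8]. Then w[k] = R[0,0,k] / 4 for each k, giving w = [-4, -4, 8] / 4 = [-1, -1, 2].

w = [-1, -1, 2]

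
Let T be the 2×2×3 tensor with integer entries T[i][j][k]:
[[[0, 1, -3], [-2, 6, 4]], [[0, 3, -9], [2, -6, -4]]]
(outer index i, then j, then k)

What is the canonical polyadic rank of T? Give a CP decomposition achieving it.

rank(T) = 2

Lower bound: in the mode-2 unfolding of T (rows indexed by j, columns by (i,k)) the 2×2 minor on rows j ∈ {0, 1}, columns (i,k) ∈ {(0,0), (0,1)} is det [[0, 1], [-2, 6]] = 2 ≠ 0, so that unfolding has rank ≥ 2 and hence rank(T) ≥ 2 (CP rank is at least every unfolding rank, though it can be larger).
Upper bound: with S_k = T[:,:,k], the two rank-1 terms a₁b₁ᵀ, a₂b₂ᵀ are the rank-1 members of the pencil x·S₀ + y·S₁.
det(x·S₀ + y·S₁) is 8·xy − 24·y² = 8·(x − 3·y)(y), vanishing at (x:y) = (3:1) and (1:0).
M₁ = 3·S₀ + S₁ = [[1, 0], [3, 0]] = (1, 3)(1, 0)ᵀ and M₂ = S₀ = [[0, -2], [0, 2]] = (-2)·(1, -1)(0, 1)ᵀ, so take a₁ = (1, 3), b₁ = (1, 0), a₂ = (1, -1), b₂ = (0, 1).
Each slice is an integer combination of E₁ = a₁b₁ᵀ and E₂ = a₂b₂ᵀ: S₀ = −2·E₂, S₁ = E₁ + 6·E₂, S₂ = −3·E₁ + 4·E₂; reading off coefficients, c₁ = (0, 1, -3) and c₂ = (-2, 6, 4).
Hence T = (1, 3) ⊗ (1, 0) ⊗ (0, 1, -3) + (1, -1) ⊗ (0, 1) ⊗ (-2, 6, 4), so rank(T) ≤ 2.
These bounds meet, so rank(T) = 2.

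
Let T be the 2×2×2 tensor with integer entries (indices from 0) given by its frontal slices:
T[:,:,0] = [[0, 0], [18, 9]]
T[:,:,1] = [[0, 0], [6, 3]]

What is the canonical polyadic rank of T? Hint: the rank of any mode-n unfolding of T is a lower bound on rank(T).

Lower bound: T ≠ 0 (e.g. T[1,0,0] = 18), so rank(T) ≥ 1.
Upper bound: the mode-1 fibre T[:,0,0] = [0, 18] gives a = [0, 1] (primitive direction); the mode-2 fibre T[1,:,0] = [18, 9] gives b = [2, 1]; then c[k] = T[1,0,k] / (a[1]·b[0]) = [18, 6] / 2 = [9, 3].
Expanding [0, 1] ⊗ [2, 1] ⊗ [9, 3] reproduces all 8 entries of T, so T = [0, 1] ⊗ [2, 1] ⊗ [9, 3] and rank(T) ≤ 1.
These bounds meet, so rank(T) = 1.

1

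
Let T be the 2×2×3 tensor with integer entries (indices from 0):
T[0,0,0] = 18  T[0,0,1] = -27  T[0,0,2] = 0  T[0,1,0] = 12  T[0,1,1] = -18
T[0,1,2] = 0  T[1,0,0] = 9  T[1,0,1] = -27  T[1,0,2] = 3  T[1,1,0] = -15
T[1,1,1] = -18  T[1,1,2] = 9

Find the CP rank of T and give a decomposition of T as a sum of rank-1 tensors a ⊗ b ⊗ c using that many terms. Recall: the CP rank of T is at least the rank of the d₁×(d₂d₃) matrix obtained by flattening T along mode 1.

rank(T) = 2

Lower bound: the mode-2 unfolding of T (rows indexed by j, columns by (i,k) = (0,0), (0,1), (0,2), (1,0), (1,1), (1,2)) is [[18, -27, 0, 9, -27, 3], [12, -18, 0, -15, -18, 9]].
There the 2×2 minor on rows j ∈ {0, 1}, columns (i,k) ∈ {(0,0), (1,0)} is det [[18, 9], [12, -15]] = -378 ≠ 0, so this unfolding has rank ≥ 2; CP rank is at least every unfolding rank, so rank(T) ≥ 2. (Unfolding ranks only ever bound the CP rank from below — rank(T) can be strictly larger than all of them — so the matching upper bound has to come from an explicit 2-term decomposition.)
Upper bound — finding two terms. Write S_k = T[:,:,k] for the frontal slices: S₀ = [[18, 12], [9, -15]], S₁ = [[-27, -18], [-27, -18]], S₂ = [[0, 0], [3, 9]].
If T = a₁ ⊗ b₁ ⊗ c₁ + a₂ ⊗ b₂ ⊗ c₂ then each S_k = c₁[k]·a₁b₁ᵀ + c₂[k]·a₂b₂ᵀ. S₀ and S₁ are linearly independent, so a₁b₁ᵀ and a₂b₂ᵀ must span the same plane of matrices: they are the rank-1 matrices of the form x·S₀ + y·S₁.
det(x·S₀ + y·S₁) is −378·x² + 567·xy = (-189)·(2·x − 3·y)(x), vanishing at (x:y) = (3:2) and (0:1).
M₁ = 3·S₀ + 2·S₁ = [[0, 0], [-27, -81]] = (-27)·(0, 1)(1, 3)ᵀ and M₂ = S₁ = [[-27, -18], [-27, -18]] = (-9)·(1, 1)(3, 2)ᵀ, so take a₁ = (0, 1), b₁ = (1, 3), a₂ = (1, 1), b₂ = (3, 2).
Each slice is an integer combination of E₁ = a₁b₁ᵀ and E₂ = a₂b₂ᵀ: S₀ = −9·E₁ + 6·E₂, S₁ = −9·E₂, S₂ = 3·E₁; reading off coefficients, c₁ = (-9, 0, 3) and c₂ = (6, -9, 0).
Hence T = (0, 1) ⊗ (1, 3) ⊗ (-9, 0, 3) + (1, 1) ⊗ (3, 2) ⊗ (6, -9, 0), so rank(T) ≤ 2.
These bounds meet, so rank(T) = 2.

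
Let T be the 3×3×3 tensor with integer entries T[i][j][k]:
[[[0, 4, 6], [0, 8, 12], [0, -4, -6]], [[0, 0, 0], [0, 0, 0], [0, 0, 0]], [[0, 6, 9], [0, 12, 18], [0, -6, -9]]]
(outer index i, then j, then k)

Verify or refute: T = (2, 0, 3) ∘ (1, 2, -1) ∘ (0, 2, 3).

Yes

Reconstruct entrywise from the claimed factors. For example, T[2,2,2] = -9 and Σₗ aₗ[2]bₗ[2]cₗ[2] = (3)·(-1)·(3) = -9; checking all 27 entries, every one matches. The claim holds.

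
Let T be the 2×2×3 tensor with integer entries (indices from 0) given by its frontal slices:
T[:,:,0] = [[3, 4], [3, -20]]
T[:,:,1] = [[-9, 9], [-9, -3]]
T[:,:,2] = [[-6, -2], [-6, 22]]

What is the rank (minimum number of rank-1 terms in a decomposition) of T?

Lower bound: in the mode-1 unfolding of T (rows indexed by i, columns by (j,k)) the 2×2 minor on rows i ∈ {0, 1}, columns (j,k) ∈ {(0,0), (1,0)} is det [[3, 4], [3, -20]] = -72 ≠ 0, so that unfolding has rank ≥ 2 and hence rank(T) ≥ 2 (CP rank is at least every unfolding rank, though it can be larger).
Upper bound: with S_k = T[:,:,k], the two rank-1 terms a₁b₁ᵀ, a₂b₂ᵀ are the rank-1 members of the pencil x·S₀ + y·S₁.
det(x·S₀ + y·S₁) is −72·x² + 180·xy + 108·y² = (-36)·(x − 3·y)(2·x + y), vanishing at (x:y) = (3:1) and (1:-2).
M₁ = 3·S₀ + S₁ = [[0, 21], [0, -63]] = 21·[1, -3][0, 1]ᵀ and M₂ = S₀ − 2·S₁ = [[21, -14], [21, -14]] = 7·[1, 1][3, -2]ᵀ, so take a₁ = [1, -3], b₁ = [0, 1], a₂ = [1, 1], b₂ = [3, -2].
Each slice is an integer combination of E₁ = a₁b₁ᵀ and E₂ = a₂b₂ᵀ: S₀ = 6·E₁ + E₂, S₁ = 3·E₁ − 3·E₂, S₂ = −6·E₁ − 2·E₂; reading off coefficients, c₁ = [6, 3, -6] and c₂ = [1, -3, -2].
Hence T = [1, -3] ⊗ [0, 1] ⊗ [6, 3, -6] + [1, 1] ⊗ [3, -2] ⊗ [1, -3, -2], so rank(T) ≤ 2.
These bounds meet, so rank(T) = 2.

2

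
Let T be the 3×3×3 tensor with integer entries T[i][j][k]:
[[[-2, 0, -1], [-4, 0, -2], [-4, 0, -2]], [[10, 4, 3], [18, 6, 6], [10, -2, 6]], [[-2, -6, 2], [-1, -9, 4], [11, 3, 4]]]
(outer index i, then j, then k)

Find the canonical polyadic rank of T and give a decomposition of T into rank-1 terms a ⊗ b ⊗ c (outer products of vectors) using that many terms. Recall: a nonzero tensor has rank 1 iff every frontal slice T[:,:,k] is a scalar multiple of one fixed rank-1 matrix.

rank(T) = 2

Lower bound: in the mode-3 unfolding of T (rows indexed by k, columns by (i,j)) the 2×2 minor on rows k ∈ {0, 1}, columns (i,j) ∈ {(0,0), (1,0)} is det [[-2, 10], [0, 4]] = -8 ≠ 0, so that unfolding has rank ≥ 2 and hence rank(T) ≥ 2 (CP rank is at least every unfolding rank, though it can be larger).
Upper bound: with S_k = T[:,:,k], the two rank-1 terms a₁b₁ᵀ, a₂b₂ᵀ are the rank-1 members of the pencil x·S₀ + y·S₁.
The 2×2 minor of x·S₀ + y·S₁ on rows {0,1}, columns {0,1} is 4·x² + 4·xy = 4·(x + y)(x), vanishing at (x:y) = (1:-1) and (0:1).
M₁ = S₀ − S₁ = [[-2, -4, -4], [6, 12, 12], [4, 8, 8]] = (-2)·[1, -3, -2][1, 2, 2]ᵀ and M₂ = S₁ = [[0, 0, 0], [4, 6, -2], [-6, -9, 3]] = [0, 2, -3][2, 3, -1]ᵀ, so take a₁ = [1, -3, -2], b₁ = [1, 2, 2], a₂ = [0, 2, -3], b₂ = [2, 3, -1].
Each slice is an integer combination of E₁ = a₁b₁ᵀ and E₂ = a₂b₂ᵀ: S₀ = −2·E₁ + E₂, S₁ = E₂, S₂ = −E₁; reading off coefficients, c₁ = [-2, 0, -1] and c₂ = [1, 1, 0].
Hence T = [1, -3, -2] ⊗ [1, 2, 2] ⊗ [-2, 0, -1] + [0, 2, -3] ⊗ [2, 3, -1] ⊗ [1, 1, 0], so rank(T) ≤ 2.
These bounds meet, so rank(T) = 2.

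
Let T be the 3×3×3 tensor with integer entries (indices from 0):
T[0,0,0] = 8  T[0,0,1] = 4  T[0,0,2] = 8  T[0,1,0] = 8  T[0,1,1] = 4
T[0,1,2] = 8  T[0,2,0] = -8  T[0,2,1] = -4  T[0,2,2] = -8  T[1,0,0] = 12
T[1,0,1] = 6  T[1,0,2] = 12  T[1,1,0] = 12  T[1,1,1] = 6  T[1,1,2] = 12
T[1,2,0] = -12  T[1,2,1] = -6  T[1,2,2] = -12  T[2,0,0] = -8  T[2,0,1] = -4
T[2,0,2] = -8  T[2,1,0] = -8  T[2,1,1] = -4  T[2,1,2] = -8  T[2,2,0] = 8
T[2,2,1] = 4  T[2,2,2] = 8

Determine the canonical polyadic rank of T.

Lower bound: T ≠ 0 (e.g. T[0,0,0] = 8), so rank(T) ≥ 1.
Upper bound: if T = a (x) b (x) c then every fibre of T is a multiple of the corresponding factor, so read the factors off the fibres through the nonzero entry T[0,0,0] = 8.
The mode-1 fibre T[:,0,0] = [8, 12, -8] gives a = [2, 3, -2] (primitive direction); the mode-2 fibre T[0,:,0] = [8, 8, -8] gives b = [1, 1, -1]; then c[k] = T[0,0,k] / (a[0]·b[0]) = [8, 4, 8] / 2 = [4, 2, 4].
Expanding [2, 3, -2] (x) [1, 1, -1] (x) [4, 2, 4] reproduces all 27 entries of T, so T = [2, 3, -2] (x) [1, 1, -1] (x) [4, 2, 4] and rank(T) ≤ 1.
These bounds meet, so rank(T) = 1.
Check entry T[2,2,2] = 8: (-2)·(-1)·(4) = 8.

1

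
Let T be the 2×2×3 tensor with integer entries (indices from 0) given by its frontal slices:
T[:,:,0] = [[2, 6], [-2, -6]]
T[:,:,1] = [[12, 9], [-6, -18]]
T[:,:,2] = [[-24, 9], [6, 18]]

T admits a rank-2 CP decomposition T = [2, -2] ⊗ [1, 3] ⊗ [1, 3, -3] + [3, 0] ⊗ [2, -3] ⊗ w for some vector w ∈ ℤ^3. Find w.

w = [0, 1, -3]

Subtract the known terms from T to get the rank-1 residual R = [3, 0] ⊗ [2, -3] ⊗ w, so R[i,j,k] = a[i]·b[j]·w[k]. Pick indices with nonzero a[0]·b[0] = (3)·(2) = 6. Only the fibre through (0,0,·) is needed: R[0,0,:] = T[0,0,:] − Σₗ aₗ[0]bₗ[0]cₗ = [2, 12, -24] − (2)·(1)·[1, 3, -3] = [0, 6, -18]. Then w[k] = R[0,0,k] / 6 for each k, giving w = [0, 6, -18] / 6 = [0, 1, -3].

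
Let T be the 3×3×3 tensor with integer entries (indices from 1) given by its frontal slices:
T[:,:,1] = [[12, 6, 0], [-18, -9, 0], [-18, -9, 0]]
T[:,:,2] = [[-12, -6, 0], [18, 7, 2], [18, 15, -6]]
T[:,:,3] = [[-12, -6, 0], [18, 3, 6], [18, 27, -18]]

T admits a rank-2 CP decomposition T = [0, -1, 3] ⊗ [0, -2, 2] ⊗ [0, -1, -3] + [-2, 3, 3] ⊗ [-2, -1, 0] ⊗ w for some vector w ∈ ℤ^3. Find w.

Subtract the known terms from T to get the rank-1 residual R = [-2, 3, 3] ⊗ [-2, -1, 0] ⊗ w, so R[i,j,k] = a[i]·b[j]·w[k]. Pick indices with nonzero a[1]·b[1] = (-2)·(-2) = 4. Only the fibre through (1,1,·) is needed: R[1,1,:] = T[1,1,:] − Σₗ aₗ[1]bₗ[1]cₗ = [12, -12, -12] − (0)·(0)·[0, -1, -3] = [12, -12, -12]. Then w[k] = R[1,1,k] / 4 for each k, giving w = [12, -12, -12] / 4 = [3, -3, -3].

w = [3, -3, -3]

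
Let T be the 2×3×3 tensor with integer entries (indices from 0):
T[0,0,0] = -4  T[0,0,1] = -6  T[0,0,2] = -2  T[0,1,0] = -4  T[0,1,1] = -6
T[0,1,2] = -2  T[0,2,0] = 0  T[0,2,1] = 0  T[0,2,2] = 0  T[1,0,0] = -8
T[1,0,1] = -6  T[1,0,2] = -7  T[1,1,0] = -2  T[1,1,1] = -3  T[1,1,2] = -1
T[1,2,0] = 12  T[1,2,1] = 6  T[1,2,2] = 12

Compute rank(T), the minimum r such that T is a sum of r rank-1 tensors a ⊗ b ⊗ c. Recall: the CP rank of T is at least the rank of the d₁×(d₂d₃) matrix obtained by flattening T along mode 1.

2

Lower bound: the mode-2 unfolding of T (rows indexed by j, columns by (i,k) = (0,0), (0,1), (0,2), (1,0), (1,1), (1,2)) is [[-4, -6, -2, -8, -6, -7], [-4, -6, -2, -2, -3, -1], [0, 0, 0, 12, 6, 12]].
There the 2×2 minor on rows j ∈ {0, 1}, columns (i,k) ∈ {(0,0), (1,0)} is det [[-4, -8], [-4, -2]] = -24 ≠ 0, so this unfolding has rank ≥ 2; CP rank is at least every unfolding rank, so rank(T) ≥ 2. (Flattening ranks never certify an upper bound on CP rank; for that we must actually write T with 2 rank-1 terms.)
Upper bound — finding two terms. Write S_k = T[:,:,k] for the frontal slices: S₀ = [[-4, -4, 0], [-8, -2, 12]], S₁ = [[-6, -6, 0], [-6, -3, 6]], S₂ = [[-2, -2, 0], [-7, -1, 12]].
If T = a₁ ⊗ b₁ ⊗ c₁ + a₂ ⊗ b₂ ⊗ c₂ then each S_k = c₁[k]·a₁b₁ᵀ + c₂[k]·a₂b₂ᵀ. S₀ and S₁ are linearly independent, so a₁b₁ᵀ and a₂b₂ᵀ must span the same plane of matrices: they are the rank-1 matrices of the form x·S₀ + y·S₁.
The 2×2 minor of x·S₀ + y·S₁ on rows {0,1}, columns {0,1} is −24·x² − 48·xy − 18·y² = (-6)·(2·x + 3·y)(2·x + y), vanishing at (x:y) = (3:-2) and (1:-2).
M₁ = 3·S₀ − 2·S₁ = [[0, 0, 0], [-12, 0, 24]] = (-12)·(0, 1)(1, 0, -2)ᵀ and M₂ = S₀ − 2·S₁ = [[8, 8, 0], [4, 4, 0]] = 4·(2, 1)(1, 1, 0)ᵀ, so take a₁ = (0, 1), b₁ = (1, 0, -2), a₂ = (2, 1), b₂ = (1, 1, 0).
Each slice is an integer combination of E₁ = a₁b₁ᵀ and E₂ = a₂b₂ᵀ: S₀ = −6·E₁ − 2·E₂, S₁ = −3·E₁ − 3·E₂, S₂ = −6·E₁ − E₂; reading off coefficients, c₁ = (-6, -3, -6) and c₂ = (-2, -3, -1).
Hence T = (0, 1) ⊗ (1, 0, -2) ⊗ (-6, -3, -6) + (2, 1) ⊗ (1, 1, 0) ⊗ (-2, -3, -1), so rank(T) ≤ 2.
These bounds meet, so rank(T) = 2.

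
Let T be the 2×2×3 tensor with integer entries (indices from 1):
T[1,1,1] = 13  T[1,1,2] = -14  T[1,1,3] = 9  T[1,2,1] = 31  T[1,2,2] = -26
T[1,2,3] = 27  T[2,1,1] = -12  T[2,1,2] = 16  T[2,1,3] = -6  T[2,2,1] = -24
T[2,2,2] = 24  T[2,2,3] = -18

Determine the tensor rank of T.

Lower bound: in the mode-1 unfolding of T (rows indexed by i, columns by (j,k)) the 2×2 minor on rows i ∈ {1, 2}, columns (j,k) ∈ {(1,1), (1,2)} is det [[13, -14], [-12, 16]] = 40 ≠ 0, so that unfolding has rank ≥ 2 and hence rank(T) ≥ 2 (CP rank is at least every unfolding rank, though it can be larger).
Upper bound: with S_k = T[:,:,k], the two rank-1 terms a₁b₁ᵀ, a₂b₂ᵀ are the rank-1 members of the pencil x·S₁ + y·S₂.
det(x·S₁ + y·S₂) is 60·x² − 160·xy + 80·y² = 20·(3·x − 2·y)(x − 2·y), vanishing at (x:y) = (2:3) and (2:1).
M₁ = 2·S₁ + 3·S₂ = [[-16, -16], [24, 24]] = (-8)·[2, -3][1, 1]ᵀ and M₂ = 2·S₁ + S₂ = [[12, 36], [-8, -24]] = 4·[3, -2][1, 3]ᵀ, so take a₁ = [2, -3], b₁ = [1, 1], a₂ = [3, -2], b₂ = [1, 3].
Each slice is an integer combination of E₁ = a₁b₁ᵀ and E₂ = a₂b₂ᵀ: S₁ = 2·E₁ + 3·E₂, S₂ = −4·E₁ − 2·E₂, S₃ = 3·E₂; reading off coefficients, c₁ = [2, -4, 0] and c₂ = [3, -2, 3].
Hence T = [2, -3] (x) [1, 1] (x) [2, -4, 0] + [3, -2] (x) [1, 3] (x) [3, -2, 3], so rank(T) ≤ 2.
These bounds meet, so rank(T) = 2.

2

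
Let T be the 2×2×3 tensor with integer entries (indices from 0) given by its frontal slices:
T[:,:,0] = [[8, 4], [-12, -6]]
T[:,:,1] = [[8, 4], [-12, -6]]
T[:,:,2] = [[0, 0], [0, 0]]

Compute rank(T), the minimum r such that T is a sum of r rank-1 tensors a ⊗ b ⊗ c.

1

Lower bound: T ≠ 0 (e.g. T[0,0,0] = 8), so rank(T) ≥ 1.
Upper bound: the mode-1 fibre T[:,0,0] = [8, -12] gives a = (2, -3) (primitive direction); the mode-2 fibre T[0,:,0] = [8, 4] gives b = (2, 1); then c[k] = T[0,0,k] / (a[0]·b[0]) = [8, 8, 0] / 4 = (2, 2, 0).
Expanding (2, -3) ⊗ (2, 1) ⊗ (2, 2, 0) reproduces all 12 entries of T, so T = (2, -3) ⊗ (2, 1) ⊗ (2, 2, 0) and rank(T) ≤ 1.
These bounds meet, so rank(T) = 1.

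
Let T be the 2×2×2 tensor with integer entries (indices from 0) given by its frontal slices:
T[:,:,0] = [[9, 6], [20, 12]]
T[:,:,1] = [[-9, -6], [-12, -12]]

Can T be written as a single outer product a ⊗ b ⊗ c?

The mode-3 unfolding of T (rows indexed by k, columns by (i,j) = (0,0), (0,1), (1,0), (1,1)) is [[9, 6, 20, 12], [-9, -6, -12, -12]].
There the 2×2 minor on rows k ∈ {0, 1}, columns (i,j) ∈ {(0,0), (1,0)} is det [[9, 20], [-9, -12]] = 72 ≠ 0, so this unfolding has rank ≥ 2; CP rank is at least every unfolding rank, so rank(T) ≥ 2.
In particular rank(T) ≥ 2 > 1, so T is not rank-1.

No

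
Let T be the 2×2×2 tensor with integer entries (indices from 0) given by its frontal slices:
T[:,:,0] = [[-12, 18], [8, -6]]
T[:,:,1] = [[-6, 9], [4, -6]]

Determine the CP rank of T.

2

Lower bound: in the mode-1 unfolding of T (rows indexed by i, columns by (j,k)) the 2×2 minor on rows i ∈ {0, 1}, columns (j,k) ∈ {(0,0), (1,0)} is det [[-12, 18], [8, -6]] = -72 ≠ 0, so that unfolding has rank ≥ 2 and hence rank(T) ≥ 2 (CP rank is at least every unfolding rank, though it can be larger).
Upper bound: with S_k = T[:,:,k], the two rank-1 terms a₁b₁ᵀ, a₂b₂ᵀ are the rank-1 members of the pencil x·S₀ + y·S₁.
det(x·S₀ + y·S₁) is −72·x² − 36·xy = (-36)·(2·x + y)(x), vanishing at (x:y) = (1:-2) and (0:1).
M₁ = S₀ − 2·S₁ = [[0, 0], [0, 6]] = 6·[0, 1][0, 1]ᵀ and M₂ = S₁ = [[-6, 9], [4, -6]] = −[3, -2][2, -3]ᵀ, so take a₁ = [0, 1], b₁ = [0, 1], a₂ = [3, -2], b₂ = [2, -3].
Each slice is an integer combination of E₁ = a₁b₁ᵀ and E₂ = a₂b₂ᵀ: S₀ = 6·E₁ − 2·E₂, S₁ = −E₂; reading off coefficients, c₁ = [6, 0] and c₂ = [-2, -1].
Hence T = [0, 1] (x) [0, 1] (x) [6, 0] + [3, -2] (x) [2, -3] (x) [-2, -1], so rank(T) ≤ 2.
These bounds meet, so rank(T) = 2.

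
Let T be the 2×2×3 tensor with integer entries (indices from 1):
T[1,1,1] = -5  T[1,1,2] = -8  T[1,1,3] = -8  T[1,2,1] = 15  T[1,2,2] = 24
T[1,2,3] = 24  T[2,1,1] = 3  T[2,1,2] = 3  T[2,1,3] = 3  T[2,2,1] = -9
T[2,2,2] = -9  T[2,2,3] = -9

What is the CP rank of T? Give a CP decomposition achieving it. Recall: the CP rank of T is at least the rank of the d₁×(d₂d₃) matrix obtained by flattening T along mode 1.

Lower bound: the mode-3 unfolding of T (rows indexed by k, columns by (i,j) = (1,1), (1,2), (2,1), (2,2)) is [[-5, 15, 3, -9], [-8, 24, 3, -9], [-8, 24, 3, -9]].
There the 2×2 minor on rows k ∈ {1, 2}, columns (i,j) ∈ {(1,1), (2,1)} is det [[-5, 3], [-8, 3]] = 9 ≠ 0, so this unfolding has rank ≥ 2; CP rank is at least every unfolding rank, so rank(T) ≥ 2. (Unfolding ranks only ever bound the CP rank from below — rank(T) can be strictly larger than all of them — so the matching upper bound has to come from an explicit 2-term decomposition.)
Upper bound — finding two terms. Every mode-2 slice of T is a multiple of one matrix: T[:,j,:] = b[j]·M with b = [1, -3] and M = [[-5, -8, -8], [3, 3, 3]] (rows indexed by i, columns by k). So it suffices to write M as a sum of two rank-1 matrices.
Splitting M by its rows (i = 1, 2), M = [1, 0][-5, -8, -8]ᵀ + [0, 1][3, 3, 3]ᵀ.
Hence T = [1, 0] ⊗ [1, -3] ⊗ [-5, -8, -8] + [0, 1] ⊗ [1, -3] ⊗ [3, 3, 3], so rank(T) ≤ 2.
These bounds meet, so rank(T) = 2.

rank(T) = 2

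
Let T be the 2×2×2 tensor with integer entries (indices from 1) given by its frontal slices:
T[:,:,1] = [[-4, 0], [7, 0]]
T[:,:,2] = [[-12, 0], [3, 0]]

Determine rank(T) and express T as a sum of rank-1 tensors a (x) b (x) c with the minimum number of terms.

Lower bound: the mode-3 unfolding of T (rows indexed by k, columns by (i,j) = (1,1), (1,2), (2,1), (2,2)) is [[-4, 0, 7, 0], [-12, 0, 3, 0]].
There the 2×2 minor on rows k ∈ {1, 2}, columns (i,j) ∈ {(1,1), (2,1)} is det [[-4, 7], [-12, 3]] = 72 ≠ 0, so this unfolding has rank ≥ 2; CP rank is at least every unfolding rank, so rank(T) ≥ 2. (Flattening ranks never certify an upper bound on CP rank; for that we must actually write T with 2 rank-1 terms.)
Upper bound — finding two terms. Every mode-2 slice of T is a multiple of one matrix: T[:,j,:] = b[j]·M with b = [1, 0] and M = [[-4, -12], [7, 3]] (rows indexed by i, columns by k). So it suffices to write M as a sum of two rank-1 matrices.
Splitting M by its rows (i = 1, 2), M = [1, 0][-4, -12]ᵀ + [0, 1][7, 3]ᵀ.
Hence T = [1, 0] (x) [1, 0] (x) [-4, -12] + [0, 1] (x) [1, 0] (x) [7, 3], so rank(T) ≤ 2.
These bounds meet, so rank(T) = 2.

rank(T) = 2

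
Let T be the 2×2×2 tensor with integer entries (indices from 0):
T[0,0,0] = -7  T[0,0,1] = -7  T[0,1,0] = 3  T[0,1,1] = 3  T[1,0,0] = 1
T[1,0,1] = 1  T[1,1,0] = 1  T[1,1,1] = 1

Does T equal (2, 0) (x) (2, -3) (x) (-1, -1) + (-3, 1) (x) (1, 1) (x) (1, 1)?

Yes

Reconstruct entrywise from the claimed factors. For example, T[1,1,1] = 1 and Σₗ aₗ[1]bₗ[1]cₗ[1] = (0)·(-3)·(-1) + (1)·(1)·(1) = 1; checking all 8 entries, every one matches. The claim holds.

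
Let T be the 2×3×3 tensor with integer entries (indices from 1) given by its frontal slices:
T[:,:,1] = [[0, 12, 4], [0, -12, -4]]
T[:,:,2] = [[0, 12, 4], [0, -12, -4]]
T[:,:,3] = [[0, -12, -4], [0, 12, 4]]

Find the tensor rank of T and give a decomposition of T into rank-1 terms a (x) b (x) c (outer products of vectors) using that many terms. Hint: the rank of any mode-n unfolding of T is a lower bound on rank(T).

rank(T) = 1

Lower bound: T ≠ 0 (e.g. T[1,2,1] = 12), so rank(T) ≥ 1.
Upper bound: if T = a (x) b (x) c then every fibre of T is a multiple of the corresponding factor, so read the factors off the fibres through the nonzero entry T[1,2,1] = 12.
The mode-1 fibre T[:,2,1] = [12, -12] gives a = (1, -1) (primitive direction); the mode-2 fibre T[1,:,1] = [0, 12, 4] gives b = (0, 3, 1); then c[k] = T[1,2,k] / (a[1]·b[2]) = [12, 12, -12] / 3 = (4, 4, -4).
Expanding (1, -1) (x) (0, 3, 1) (x) (4, 4, -4) reproduces all 18 entries of T, so T = (1, -1) (x) (0, 3, 1) (x) (4, 4, -4) and rank(T) ≤ 1.
These bounds meet, so rank(T) = 1.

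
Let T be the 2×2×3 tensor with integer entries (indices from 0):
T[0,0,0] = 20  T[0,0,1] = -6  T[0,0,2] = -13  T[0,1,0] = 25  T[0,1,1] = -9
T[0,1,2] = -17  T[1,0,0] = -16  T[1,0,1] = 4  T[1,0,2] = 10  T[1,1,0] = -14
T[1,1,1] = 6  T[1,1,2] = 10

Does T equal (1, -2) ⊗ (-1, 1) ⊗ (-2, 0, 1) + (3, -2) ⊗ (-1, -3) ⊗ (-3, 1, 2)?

No

Reconstruct entry (0,0,0) from the claimed factors: Σₗ aₗ[0]bₗ[0]cₗ[0] = (1)·(-1)·(-2) + (3)·(-1)·(-3) = 11, but T[0,0,0] = 20. The claim is false.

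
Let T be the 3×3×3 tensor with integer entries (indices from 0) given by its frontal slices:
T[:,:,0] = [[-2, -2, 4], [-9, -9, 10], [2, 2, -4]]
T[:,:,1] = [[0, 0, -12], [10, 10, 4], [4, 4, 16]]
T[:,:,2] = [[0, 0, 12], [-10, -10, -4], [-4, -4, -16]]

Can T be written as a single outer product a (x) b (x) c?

No

The mode-1 unfolding of T (rows indexed by i, columns by (j,k) = (0,0), (0,1), (0,2), (1,0), (1,1), (1,2), (2,0), (2,1), (2,2)) is [[-2, 0, 0, -2, 0, 0, 4, -12, 12], [-9, 10, -10, -9, 10, -10, 10, 4, -4], [2, 4, -4, 2, 4, -4, -4, 16, -16]].
There the 3×3 minor on rows i ∈ {0, 1, 2}, columns (j,k) ∈ {(0,0), (0,1), (2,0)} is det [[-2, 0, 4], [-9, 10, 10], [2, 4, -4]] = -64 ≠ 0, so this unfolding has rank ≥ 3; CP rank is at least every unfolding rank, so rank(T) ≥ 3.
In particular rank(T) ≥ 3 > 1, so T is not rank-1.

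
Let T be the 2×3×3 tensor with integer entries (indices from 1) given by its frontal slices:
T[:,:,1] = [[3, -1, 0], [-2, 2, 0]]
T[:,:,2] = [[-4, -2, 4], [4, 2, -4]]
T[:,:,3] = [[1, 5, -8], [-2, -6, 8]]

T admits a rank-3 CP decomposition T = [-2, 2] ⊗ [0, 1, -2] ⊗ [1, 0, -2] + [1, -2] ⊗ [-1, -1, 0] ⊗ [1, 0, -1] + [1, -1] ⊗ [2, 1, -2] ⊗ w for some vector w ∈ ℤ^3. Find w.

w = [2, -2, 0]

Subtract the known terms from T to get the rank-1 residual R = [1, -1] ⊗ [2, 1, -2] ⊗ w, so R[i,j,k] = a[i]·b[j]·w[k]. Pick indices with nonzero a[1]·b[1] = (1)·(2) = 2. Only the fibre through (1,1,·) is needed: R[1,1,:] = T[1,1,:] − Σₗ aₗ[1]bₗ[1]cₗ = [3, -4, 1] − (-2)·(0)·[1, 0, -2] − (1)·(-1)·[1, 0, -1] = [4, -4, 0]. Then w[k] = R[1,1,k] / 2 for each k, giving w = [4, -4, 0] / 2 = [2, -2, 0].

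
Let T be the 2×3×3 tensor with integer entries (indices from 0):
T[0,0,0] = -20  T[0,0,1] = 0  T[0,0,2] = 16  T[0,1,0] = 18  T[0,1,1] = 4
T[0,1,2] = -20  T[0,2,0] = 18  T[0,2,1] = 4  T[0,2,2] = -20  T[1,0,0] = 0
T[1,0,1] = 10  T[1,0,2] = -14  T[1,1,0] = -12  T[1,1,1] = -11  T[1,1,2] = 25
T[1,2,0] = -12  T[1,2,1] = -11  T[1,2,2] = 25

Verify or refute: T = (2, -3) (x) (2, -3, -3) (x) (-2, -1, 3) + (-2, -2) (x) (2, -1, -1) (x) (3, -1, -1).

Reconstruct entrywise from the claimed factors. For example, T[0,1,1] = 4 and Σₗ aₗ[0]bₗ[1]cₗ[1] = (2)·(-3)·(-1) + (-2)·(-1)·(-1) = 4; checking all 18 entries, every one matches. The claim holds.

Yes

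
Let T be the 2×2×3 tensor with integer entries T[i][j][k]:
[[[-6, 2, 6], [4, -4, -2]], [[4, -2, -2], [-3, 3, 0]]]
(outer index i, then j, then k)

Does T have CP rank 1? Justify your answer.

No

The mode-3 unfolding of T (rows indexed by k, columns by (i,j) = (0,0), (0,1), (1,0), (1,1)) is [[-6, 4, 4, -3], [2, -4, -2, 3], [6, -2, -2, 0]].
There the 3×3 minor on rows k ∈ {0, 1, 2}, columns (i,j) ∈ {(0,0), (0,1), (1,0)} is det [[-6, 4, 4], [2, -4, -2], [6, -2, -2]] = 24 ≠ 0, so this unfolding has rank ≥ 3; CP rank is at least every unfolding rank, so rank(T) ≥ 3.
In particular rank(T) ≥ 3 > 1, so T is not rank-1.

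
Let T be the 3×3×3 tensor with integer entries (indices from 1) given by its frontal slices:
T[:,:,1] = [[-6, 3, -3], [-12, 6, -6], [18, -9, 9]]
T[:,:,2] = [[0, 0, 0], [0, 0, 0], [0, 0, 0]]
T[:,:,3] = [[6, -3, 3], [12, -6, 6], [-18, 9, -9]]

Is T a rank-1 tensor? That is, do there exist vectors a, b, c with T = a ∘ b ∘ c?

Yes

If T = a ∘ b ∘ c then every fibre of T is a multiple of the corresponding factor, so read the factors off the fibres through the nonzero entry T[1,1,1] = -6.
The mode-1 fibre T[:,1,1] = [-6, -12, 18] gives a = (1, 2, -3) (primitive direction); the mode-2 fibre T[1,:,1] = [-6, 3, -3] gives b = (2, -1, 1); then c[k] = T[1,1,k] / (a[1]·b[1]) = [-6, 0, 6] / 2 = (-3, 0, 3).
Expanding (1, 2, -3) ∘ (2, -1, 1) ∘ (-3, 0, 3) reproduces all 27 entries of T, so T = (1, 2, -3) ∘ (2, -1, 1) ∘ (-3, 0, 3) and rank(T) ≤ 1.
Equivalently every frontal slice T[:,:,k] is c[k] times the rank-1 matrix (1, 2, -3) ∘ (2, -1, 1). So T has rank 1 (it is nonzero).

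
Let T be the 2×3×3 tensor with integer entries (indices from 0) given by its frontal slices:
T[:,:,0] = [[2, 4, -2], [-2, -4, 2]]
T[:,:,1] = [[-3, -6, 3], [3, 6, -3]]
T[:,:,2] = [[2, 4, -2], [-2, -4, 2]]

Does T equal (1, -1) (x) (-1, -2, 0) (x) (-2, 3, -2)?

Reconstruct entry (0,2,0) from the claimed factors: Σₗ aₗ[0]bₗ[2]cₗ[0] = (1)·(0)·(-2) = 0, but T[0,2,0] = -2. The claim is false.

No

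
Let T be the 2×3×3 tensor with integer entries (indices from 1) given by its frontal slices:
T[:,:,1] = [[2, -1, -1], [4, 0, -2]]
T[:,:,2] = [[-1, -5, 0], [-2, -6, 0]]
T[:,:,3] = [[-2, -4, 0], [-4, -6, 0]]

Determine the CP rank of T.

3

Lower bound: in the mode-3 unfolding of T (rows indexed by k, columns by (i,j)) the 3×3 minor on rows k ∈ {1, 2, 3}, columns (i,j) ∈ {(1,1), (1,2), (1,3)} is det [[2, -1, -1], [-1, -5, 0], [-2, -4, 0]] = 6 ≠ 0, so that unfolding has rank ≥ 3 and hence rank(T) ≥ 3 (CP rank is at least every unfolding rank, though it can be larger).
Upper bound: T is a sum of 3 rank-1 terms, T = [1, 1] ⊗ [0, 1, 0] ⊗ [-2, -4, -2] + [1, 2] ⊗ [0, 1, 1] ⊗ [-1, 0, 0] + [1, 2] ⊗ [1, 1, 0] ⊗ [2, -1, -2] (one valid choice — decompositions are not unique — normalised so each a, b is primitive with positive first nonzero entry; check it by expanding all entries), so rank(T) ≤ 3.
These bounds meet, so rank(T) = 3.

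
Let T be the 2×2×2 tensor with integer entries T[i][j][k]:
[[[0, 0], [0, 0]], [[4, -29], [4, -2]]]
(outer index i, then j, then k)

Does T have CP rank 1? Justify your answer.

No

The mode-3 unfolding of T (rows indexed by k, columns by (i,j) = (0,0), (0,1), (1,0), (1,1)) is [[0, 0, 4, 4], [0, 0, -29, -2]].
There the 2×2 minor on rows k ∈ {0, 1}, columns (i,j) ∈ {(1,0), (1,1)} is det [[4, 4], [-29, -2]] = 108 ≠ 0, so this unfolding has rank ≥ 2; CP rank is at least every unfolding rank, so rank(T) ≥ 2.
In particular rank(T) ≥ 2 > 1, so T is not rank-1.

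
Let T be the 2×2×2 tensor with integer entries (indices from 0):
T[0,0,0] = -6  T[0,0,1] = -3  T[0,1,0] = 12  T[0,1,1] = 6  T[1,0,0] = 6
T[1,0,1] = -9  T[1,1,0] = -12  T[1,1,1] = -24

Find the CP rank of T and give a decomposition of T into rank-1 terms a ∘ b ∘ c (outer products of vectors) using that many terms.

rank(T) = 2

Lower bound: in the mode-2 unfolding of T (rows indexed by j, columns by (i,k)) the 2×2 minor on rows j ∈ {0, 1}, columns (i,k) ∈ {(0,0), (1,1)} is det [[-6, -9], [12, -24]] = 252 ≠ 0, so that unfolding has rank ≥ 2 and hence rank(T) ≥ 2 (CP rank is at least every unfolding rank, though it can be larger).
Upper bound: with S_k = T[:,:,k], the two rank-1 terms a₁b₁ᵀ, a₂b₂ᵀ are the rank-1 members of the pencil x·S₀ + y·S₁.
det(x·S₀ + y·S₁) is 252·xy + 126·y² = 126·(y)(2·x + y), vanishing at (x:y) = (1:0) and (1:-2).
M₁ = S₀ = [[-6, 12], [6, -12]] = (-6)·[1, -1][1, -2]ᵀ and M₂ = S₀ − 2·S₁ = [[0, 0], [24, 36]] = 12·[0, 1][2, 3]ᵀ, so take a₁ = [1, -1], b₁ = [1, -2], a₂ = [0, 1], b₂ = [2, 3].
Each slice is an integer combination of E₁ = a₁b₁ᵀ and E₂ = a₂b₂ᵀ: S₀ = −6·E₁, S₁ = −3·E₁ − 6·E₂; reading off coefficients, c₁ = [-6, -3] and c₂ = [0, -6].
Hence T = [1, -1] ∘ [1, -2] ∘ [-6, -3] + [0, 1] ∘ [2, 3] ∘ [0, -6], so rank(T) ≤ 2.
These bounds meet, so rank(T) = 2.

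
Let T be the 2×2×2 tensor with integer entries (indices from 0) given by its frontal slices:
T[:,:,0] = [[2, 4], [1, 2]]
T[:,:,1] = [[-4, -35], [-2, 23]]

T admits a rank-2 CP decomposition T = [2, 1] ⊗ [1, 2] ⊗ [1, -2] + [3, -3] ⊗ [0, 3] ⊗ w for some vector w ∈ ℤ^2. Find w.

w = [0, -3]

Subtract the known terms from T to get the rank-1 residual R = [3, -3] ⊗ [0, 3] ⊗ w, so R[i,j,k] = a[i]·b[j]·w[k]. Pick indices with nonzero a[0]·b[1] = (3)·(3) = 9. Only the fibre through (0,1,·) is needed: R[0,1,:] = T[0,1,:] − Σₗ aₗ[0]bₗ[1]cₗ = [4, -35] − (2)·(2)·[1, -2] = [0, -27]. Then w[k] = R[0,1,k] / 9 for each k, giving w = [0, -27] / 9 = [0, -3].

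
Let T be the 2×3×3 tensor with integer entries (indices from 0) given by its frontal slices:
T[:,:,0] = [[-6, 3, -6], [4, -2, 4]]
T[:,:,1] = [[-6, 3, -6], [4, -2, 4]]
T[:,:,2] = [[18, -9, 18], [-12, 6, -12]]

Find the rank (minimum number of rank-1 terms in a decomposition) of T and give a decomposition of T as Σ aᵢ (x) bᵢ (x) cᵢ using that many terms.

Lower bound: T ≠ 0 (e.g. T[0,0,0] = -6), so rank(T) ≥ 1.
Upper bound: if T = a (x) b (x) c then every fibre of T is a multiple of the corresponding factor, so read the factors off the fibres through the nonzero entry T[0,0,0] = -6.
The mode-1 fibre T[:,0,0] = [-6, 4] gives a = [3, -2] (primitive direction); the mode-2 fibre T[0,:,0] = [-6, 3, -6] gives b = [2, -1, 2]; then c[k] = T[0,0,k] / (a[0]·b[0]) = [-6, -6, 18] / 6 = [-1, -1, 3].
Expanding [3, -2] (x) [2, -1, 2] (x) [-1, -1, 3] reproduces all 18 entries of T, so T = [3, -2] (x) [2, -1, 2] (x) [-1, -1, 3] and rank(T) ≤ 1.
These bounds meet, so rank(T) = 1.
Check entry T[1,1,1] = -2: (-2)·(-1)·(-1) = -2.

rank(T) = 1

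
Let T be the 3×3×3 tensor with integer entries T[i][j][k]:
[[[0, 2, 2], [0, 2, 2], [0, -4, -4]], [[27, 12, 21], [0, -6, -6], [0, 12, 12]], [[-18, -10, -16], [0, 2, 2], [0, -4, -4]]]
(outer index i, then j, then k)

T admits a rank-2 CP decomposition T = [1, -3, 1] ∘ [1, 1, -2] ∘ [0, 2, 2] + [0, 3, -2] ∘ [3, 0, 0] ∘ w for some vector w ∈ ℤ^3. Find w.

w = [3, 2, 3]

Subtract the known terms from T to get the rank-1 residual R = [0, 3, -2] ∘ [3, 0, 0] ∘ w, so R[i,j,k] = a[i]·b[j]·w[k]. Pick indices with nonzero a[1]·b[0] = (3)·(3) = 9. Only the fibre through (1,0,·) is needed: R[1,0,:] = T[1,0,:] − Σₗ aₗ[1]bₗ[0]cₗ = [27, 12, 21] − (-3)·(1)·[0, 2, 2] = [27, 18, 27]. Then w[k] = R[1,0,k] / 9 for each k, giving w = [27, 18, 27] / 9 = [3, 2, 3].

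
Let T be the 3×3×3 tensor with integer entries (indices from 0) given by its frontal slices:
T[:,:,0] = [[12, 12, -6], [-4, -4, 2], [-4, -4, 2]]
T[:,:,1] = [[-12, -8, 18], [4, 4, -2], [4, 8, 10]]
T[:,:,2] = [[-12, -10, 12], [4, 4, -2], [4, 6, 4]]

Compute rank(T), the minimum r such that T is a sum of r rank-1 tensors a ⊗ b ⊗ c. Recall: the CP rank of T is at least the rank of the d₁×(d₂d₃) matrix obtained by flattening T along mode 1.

2

Lower bound: the mode-2 unfolding of T (rows indexed by j, columns by (i,k) = (0,0), (0,1), (0,2), (1,0), (1,1), (1,2), (2,0), (2,1), (2,2)) is [[12, -12, -12, -4, 4, 4, -4, 4, 4], [12, -8, -10, -4, 4, 4, -4, 8, 6], [-6, 18, 12, 2, -2, -2, 2, 10, 4]].
There the 2×2 minor on rows j ∈ {0, 1}, columns (i,k) ∈ {(0,0), (0,1)} is det [[12, -12], [12, -8]] = 48 ≠ 0, so this unfolding has rank ≥ 2; CP rank is at least every unfolding rank, so rank(T) ≥ 2. (Flattening ranks never certify an upper bound on CP rank; for that we must actually write T with 2 rank-1 terms.)
Upper bound — finding two terms. Write S_k = T[:,:,k] for the frontal slices: S₀ = [[12, 12, -6], [-4, -4, 2], [-4, -4, 2]], S₁ = [[-12, -8, 18], [4, 4, -2], [4, 8, 10]], S₂ = [[-12, -10, 12], [4, 4, -2], [4, 6, 4]].
If T = a₁ ⊗ b₁ ⊗ c₁ + a₂ ⊗ b₂ ⊗ c₂ then each S_k = c₁[k]·a₁b₁ᵀ + c₂[k]·a₂b₂ᵀ. S₀ and S₁ are linearly independent, so a₁b₁ᵀ and a₂b₂ᵀ must span the same plane of matrices: they are the rank-1 matrices of the form x·S₀ + y·S₁.
The 2×2 minor of x·S₀ + y·S₁ on rows {0,1}, columns {0,1} is 16·xy − 16·y² = 16·(x − y)(y), vanishing at (x:y) = (1:1) and (1:0).
M₁ = S₀ + S₁ = [[0, 4, 12], [0, 0, 0], [0, 4, 12]] = 4·[1, 0, 1][0, 1, 3]ᵀ and M₂ = S₀ = [[12, 12, -6], [-4, -4, 2], [-4, -4, 2]] = 2·[3, -1, -1][2, 2, -1]ᵀ, so take a₁ = [1, 0, 1], b₁ = [0, 1, 3], a₂ = [3, -1, -1], b₂ = [2, 2, -1].
Each slice is an integer combination of E₁ = a₁b₁ᵀ and E₂ = a₂b₂ᵀ: S₀ = 2·E₂, S₁ = 4·E₁ − 2·E₂, S₂ = 2·E₁ − 2·E₂; reading off coefficients, c₁ = [0, 4, 2] and c₂ = [2, -2, -2].
Hence T = [1, 0, 1] ⊗ [0, 1, 3] ⊗ [0, 4, 2] + [3, -1, -1] ⊗ [2, 2, -1] ⊗ [2, -2, -2], so rank(T) ≤ 2.
These bounds meet, so rank(T) = 2.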